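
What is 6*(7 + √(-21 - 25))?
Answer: 42 + 6*I*√46 ≈ 42.0 + 40.694*I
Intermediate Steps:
6*(7 + √(-21 - 25)) = 6*(7 + √(-46)) = 6*(7 + I*√46) = 42 + 6*I*√46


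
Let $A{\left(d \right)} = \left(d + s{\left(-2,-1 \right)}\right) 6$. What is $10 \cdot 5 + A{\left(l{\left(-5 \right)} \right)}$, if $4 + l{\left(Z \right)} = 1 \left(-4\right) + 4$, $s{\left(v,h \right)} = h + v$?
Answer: $8$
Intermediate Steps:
$l{\left(Z \right)} = -4$ ($l{\left(Z \right)} = -4 + \left(1 \left(-4\right) + 4\right) = -4 + \left(-4 + 4\right) = -4 + 0 = -4$)
$A{\left(d \right)} = -18 + 6 d$ ($A{\left(d \right)} = \left(d - 3\right) 6 = \left(-3 + d\right) 6 = -18 + 6 d$)
$10 \cdot 5 + A{\left(l{\left(-5 \right)} \right)} = 10 \cdot 5 + \left(-18 + 6 \left(-4\right)\right) = 50 - 42 = 8$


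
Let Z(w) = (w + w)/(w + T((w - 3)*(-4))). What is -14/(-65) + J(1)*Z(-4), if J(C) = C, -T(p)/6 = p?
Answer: 732/2795 ≈ 0.26190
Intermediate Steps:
T(p) = -6*p
Z(w) = 2*w/(-72 + 25*w) (Z(w) = (w + w)/(w - 6*(w - 3)*(-4)) = (2*w)/(w - 6*(-3 + w)*(-4)) = (2*w)/(w - 6*(12 - 4*w)) = (2*w)/(w + (-72 + 24*w)) = (2*w)/(-72 + 25*w) = 2*w/(-72 + 25*w))
-14/(-65) + J(1)*Z(-4) = -14/(-65) + 1*(2*(-4)/(-72 + 25*(-4))) = -14*(-1/65) + 1*(2*(-4)/(-72 - 100)) = 14/65 + 1*(2*(-4)/(-172)) = 14/65 + 1*(2*(-4)*(-1/172)) = 14/65 + 1*(2/43) = 14/65 + 2/43 = 732/2795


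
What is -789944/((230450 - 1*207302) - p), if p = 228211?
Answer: 789944/205063 ≈ 3.8522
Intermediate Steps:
-789944/((230450 - 1*207302) - p) = -789944/((230450 - 1*207302) - 1*228211) = -789944/((230450 - 207302) - 228211) = -789944/(23148 - 228211) = -789944/(-205063) = -789944*(-1/205063) = 789944/205063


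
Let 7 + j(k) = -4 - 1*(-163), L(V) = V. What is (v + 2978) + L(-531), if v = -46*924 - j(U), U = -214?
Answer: -40209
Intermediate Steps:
j(k) = 152 (j(k) = -7 + (-4 - 1*(-163)) = -7 + (-4 + 163) = -7 + 159 = 152)
v = -42656 (v = -46*924 - 1*152 = -42504 - 152 = -42656)
(v + 2978) + L(-531) = (-42656 + 2978) - 531 = -39678 - 531 = -40209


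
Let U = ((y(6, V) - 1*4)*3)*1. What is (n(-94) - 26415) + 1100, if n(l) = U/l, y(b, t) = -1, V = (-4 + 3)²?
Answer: -2379595/94 ≈ -25315.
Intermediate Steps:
V = 1 (V = (-1)² = 1)
U = -15 (U = ((-1 - 1*4)*3)*1 = ((-1 - 4)*3)*1 = -5*3*1 = -15*1 = -15)
n(l) = -15/l
(n(-94) - 26415) + 1100 = (-15/(-94) - 26415) + 1100 = (-15*(-1/94) - 26415) + 1100 = (15/94 - 26415) + 1100 = -2482995/94 + 1100 = -2379595/94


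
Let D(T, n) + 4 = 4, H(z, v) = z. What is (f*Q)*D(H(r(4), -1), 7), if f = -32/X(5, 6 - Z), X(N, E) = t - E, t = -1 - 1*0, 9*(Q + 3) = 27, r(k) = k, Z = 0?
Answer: 0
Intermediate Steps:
D(T, n) = 0 (D(T, n) = -4 + 4 = 0)
Q = 0 (Q = -3 + (1/9)*27 = -3 + 3 = 0)
t = -1 (t = -1 + 0 = -1)
X(N, E) = -1 - E
f = 32/7 (f = -32/(-1 - (6 - 1*0)) = -32/(-1 - (6 + 0)) = -32/(-1 - 1*6) = -32/(-1 - 6) = -32/(-7) = -32*(-1/7) = 32/7 ≈ 4.5714)
(f*Q)*D(H(r(4), -1), 7) = ((32/7)*0)*0 = 0*0 = 0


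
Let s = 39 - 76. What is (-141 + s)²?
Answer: 31684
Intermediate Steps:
s = -37
(-141 + s)² = (-141 - 37)² = (-178)² = 31684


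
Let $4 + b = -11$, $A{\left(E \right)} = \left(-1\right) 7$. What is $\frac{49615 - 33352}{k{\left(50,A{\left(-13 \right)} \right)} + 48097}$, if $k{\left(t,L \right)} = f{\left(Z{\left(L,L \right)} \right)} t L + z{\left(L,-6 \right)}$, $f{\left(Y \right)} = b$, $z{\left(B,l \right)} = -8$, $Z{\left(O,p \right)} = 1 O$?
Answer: $\frac{1251}{4103} \approx 0.3049$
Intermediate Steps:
$Z{\left(O,p \right)} = O$
$A{\left(E \right)} = -7$
$b = -15$ ($b = -4 - 11 = -15$)
$f{\left(Y \right)} = -15$
$k{\left(t,L \right)} = -8 - 15 L t$ ($k{\left(t,L \right)} = - 15 t L - 8 = - 15 L t - 8 = -8 - 15 L t$)
$\frac{49615 - 33352}{k{\left(50,A{\left(-13 \right)} \right)} + 48097} = \frac{49615 - 33352}{\left(-8 - \left(-105\right) 50\right) + 48097} = \frac{16263}{\left(-8 + 5250\right) + 48097} = \frac{16263}{5242 + 48097} = \frac{16263}{53339} = 16263 \cdot \frac{1}{53339} = \frac{1251}{4103}$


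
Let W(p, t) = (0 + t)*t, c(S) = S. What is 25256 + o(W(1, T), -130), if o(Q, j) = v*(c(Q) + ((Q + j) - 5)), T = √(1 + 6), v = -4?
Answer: 25740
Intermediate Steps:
T = √7 ≈ 2.6458
W(p, t) = t² (W(p, t) = t*t = t²)
o(Q, j) = 20 - 8*Q - 4*j (o(Q, j) = -4*(Q + ((Q + j) - 5)) = -4*(Q + (-5 + Q + j)) = -4*(-5 + j + 2*Q) = 20 - 8*Q - 4*j)
25256 + o(W(1, T), -130) = 25256 + (20 - 8*(√7)² - 4*(-130)) = 25256 + (20 - 8*7 + 520) = 25256 + (20 - 56 + 520) = 25256 + 484 = 25740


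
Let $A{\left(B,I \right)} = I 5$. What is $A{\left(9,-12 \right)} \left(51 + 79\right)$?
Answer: $-7800$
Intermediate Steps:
$A{\left(B,I \right)} = 5 I$
$A{\left(9,-12 \right)} \left(51 + 79\right) = 5 \left(-12\right) \left(51 + 79\right) = \left(-60\right) 130 = -7800$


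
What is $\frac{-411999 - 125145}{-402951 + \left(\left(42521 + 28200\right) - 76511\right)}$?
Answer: $\frac{179048}{136247} \approx 1.3141$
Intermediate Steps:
$\frac{-411999 - 125145}{-402951 + \left(\left(42521 + 28200\right) - 76511\right)} = - \frac{537144}{-402951 + \left(70721 - 76511\right)} = - \frac{537144}{-402951 - 5790} = - \frac{537144}{-408741} = \left(-537144\right) \left(- \frac{1}{408741}\right) = \frac{179048}{136247}$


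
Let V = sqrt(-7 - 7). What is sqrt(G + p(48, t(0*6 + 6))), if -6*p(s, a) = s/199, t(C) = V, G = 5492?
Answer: 10*sqrt(2174871)/199 ≈ 74.108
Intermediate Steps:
V = I*sqrt(14) (V = sqrt(-14) = I*sqrt(14) ≈ 3.7417*I)
t(C) = I*sqrt(14)
p(s, a) = -s/1194 (p(s, a) = -s/(6*199) = -s/1194)
sqrt(G + p(48, t(0*6 + 6))) = sqrt(5492 - 1/1194*48) = sqrt(5492 - 8/199) = sqrt(1092900/199) = 10*sqrt(2174871)/199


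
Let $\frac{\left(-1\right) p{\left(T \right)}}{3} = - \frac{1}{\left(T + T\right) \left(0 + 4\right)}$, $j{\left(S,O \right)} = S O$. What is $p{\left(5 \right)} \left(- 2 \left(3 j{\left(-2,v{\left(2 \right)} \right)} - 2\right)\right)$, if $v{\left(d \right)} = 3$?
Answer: $3$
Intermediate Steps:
$j{\left(S,O \right)} = O S$
$p{\left(T \right)} = \frac{3}{8 T}$ ($p{\left(T \right)} = - 3 \left(- \frac{1}{\left(T + T\right) \left(0 + 4\right)}\right) = - 3 \left(- \frac{1}{2 T 4}\right) = - 3 \left(- \frac{1}{8 T}\right) = \frac{3}{8 T}$)
$p{\left(5 \right)} \left(- 2 \left(3 j{\left(-2,v{\left(2 \right)} \right)} - 2\right)\right) = \frac{3}{8 \cdot 5} \left(- 2 \left(3 \cdot 3 \left(-2\right) - 2\right)\right) = \frac{3}{8} \cdot \frac{1}{5} \left(- 2 \left(3 \left(-6\right) - 2\right)\right) = \frac{3 \left(- 2 \left(-18 - 2\right)\right)}{40} = \frac{3 \left(\left(-2\right) \left(-20\right)\right)}{40} = \frac{3}{40} \cdot 40 = 3$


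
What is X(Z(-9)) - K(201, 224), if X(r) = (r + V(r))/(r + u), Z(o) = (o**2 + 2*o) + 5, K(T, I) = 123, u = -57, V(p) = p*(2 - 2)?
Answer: -1285/11 ≈ -116.82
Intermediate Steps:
V(p) = 0 (V(p) = p*0 = 0)
Z(o) = 5 + o**2 + 2*o
X(r) = r/(-57 + r) (X(r) = (r + 0)/(r - 57) = r/(-57 + r))
X(Z(-9)) - K(201, 224) = (5 + (-9)**2 + 2*(-9))/(-57 + (5 + (-9)**2 + 2*(-9))) - 1*123 = (5 + 81 - 18)/(-57 + (5 + 81 - 18)) - 123 = 68/(-57 + 68) - 123 = 68/11 - 123 = -1285/11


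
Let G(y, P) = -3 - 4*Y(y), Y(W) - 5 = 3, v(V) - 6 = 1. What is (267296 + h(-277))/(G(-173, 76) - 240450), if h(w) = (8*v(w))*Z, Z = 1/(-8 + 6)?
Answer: -267268/240485 ≈ -1.1114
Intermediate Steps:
v(V) = 7 (v(V) = 6 + 1 = 7)
Y(W) = 8 (Y(W) = 5 + 3 = 8)
Z = -½ (Z = 1/(-2) = -½ ≈ -0.50000)
G(y, P) = -35 (G(y, P) = -3 - 4*8 = -3 - 32 = -35)
h(w) = -28 (h(w) = (8*7)*(-½) = 56*(-½) = -28)
(267296 + h(-277))/(G(-173, 76) - 240450) = (267296 - 28)/(-35 - 240450) = 267268/(-240485) = 267268*(-1/240485) = -267268/240485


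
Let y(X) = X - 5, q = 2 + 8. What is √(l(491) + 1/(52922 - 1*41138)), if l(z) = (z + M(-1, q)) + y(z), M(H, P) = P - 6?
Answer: √34056069330/5892 ≈ 31.321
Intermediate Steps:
q = 10
M(H, P) = -6 + P
y(X) = -5 + X
l(z) = -1 + 2*z (l(z) = (z + (-6 + 10)) + (-5 + z) = (z + 4) + (-5 + z) = (4 + z) + (-5 + z) = -1 + 2*z)
√(l(491) + 1/(52922 - 1*41138)) = √((-1 + 2*491) + 1/(52922 - 1*41138)) = √((-1 + 982) + 1/(52922 - 41138)) = √(981 + 1/11784) = √(11560105/11784) = √34056069330/5892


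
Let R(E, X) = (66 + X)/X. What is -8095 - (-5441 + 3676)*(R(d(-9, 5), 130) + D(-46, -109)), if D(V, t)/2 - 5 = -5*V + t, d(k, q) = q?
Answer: 5711499/13 ≈ 4.3935e+5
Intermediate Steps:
D(V, t) = 10 - 10*V + 2*t (D(V, t) = 10 + 2*(-5*V + t) = 10 + 2*(t - 5*V) = 10 + (-10*V + 2*t) = 10 - 10*V + 2*t)
R(E, X) = (66 + X)/X
-8095 - (-5441 + 3676)*(R(d(-9, 5), 130) + D(-46, -109)) = -8095 - (-5441 + 3676)*((66 + 130)/130 + (10 - 10*(-46) + 2*(-109))) = -8095 - (-1765)*((1/130)*196 + (10 + 460 - 218)) = -8095 - (-1765)*(98/65 + 252) = -8095 - (-1765)*16478/65 = -8095 - 1*(-5816734/13) = -8095 + 5816734/13 = 5711499/13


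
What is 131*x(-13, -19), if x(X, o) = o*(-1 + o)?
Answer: 49780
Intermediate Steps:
131*x(-13, -19) = 131*(-19*(-1 - 19)) = 131*(-19*(-20)) = 131*380 = 49780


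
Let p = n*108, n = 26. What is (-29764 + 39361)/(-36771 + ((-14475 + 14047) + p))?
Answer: -1371/4913 ≈ -0.27906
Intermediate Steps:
p = 2808 (p = 26*108 = 2808)
(-29764 + 39361)/(-36771 + ((-14475 + 14047) + p)) = (-29764 + 39361)/(-36771 + ((-14475 + 14047) + 2808)) = 9597/(-36771 + (-428 + 2808)) = 9597/(-36771 + 2380) = 9597/(-34391) = 9597*(-1/34391) = -1371/4913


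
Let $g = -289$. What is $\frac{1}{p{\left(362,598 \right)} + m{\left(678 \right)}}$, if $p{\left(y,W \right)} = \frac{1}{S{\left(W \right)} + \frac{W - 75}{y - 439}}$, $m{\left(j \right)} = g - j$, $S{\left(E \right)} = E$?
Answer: $- \frac{45523}{44020664} \approx -0.0010341$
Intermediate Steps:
$m{\left(j \right)} = -289 - j$
$p{\left(y,W \right)} = \frac{1}{W + \frac{-75 + W}{-439 + y}}$ ($p{\left(y,W \right)} = \frac{1}{W + \frac{W - 75}{y - 439}} = \frac{1}{W + \frac{-75 + W}{-439 + y}}$)
$\frac{1}{p{\left(362,598 \right)} + m{\left(678 \right)}} = \frac{1}{\frac{-439 + 362}{-75 - 261924 + 598 \cdot 362} - 967} = \frac{1}{\frac{1}{-75 - 261924 + 216476} \left(-77\right) - 967} = \frac{1}{\frac{1}{-45523} \left(-77\right) - 967} = \frac{1}{\left(- \frac{1}{45523}\right) \left(-77\right) - 967} = \frac{1}{\frac{77}{45523} - 967} = \frac{1}{- \frac{44020664}{45523}} = - \frac{45523}{44020664}$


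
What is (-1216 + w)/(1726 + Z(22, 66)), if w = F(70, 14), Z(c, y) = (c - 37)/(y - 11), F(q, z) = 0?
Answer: -13376/18983 ≈ -0.70463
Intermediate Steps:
Z(c, y) = (-37 + c)/(-11 + y)
w = 0
(-1216 + w)/(1726 + Z(22, 66)) = (-1216 + 0)/(1726 + (-37 + 22)/(-11 + 66)) = -1216/(1726 - 15/55) = -1216/(1726 + (1/55)*(-15)) = -1216/(1726 - 3/11) = -1216/18983/11 = -1216*11/18983 = -13376/18983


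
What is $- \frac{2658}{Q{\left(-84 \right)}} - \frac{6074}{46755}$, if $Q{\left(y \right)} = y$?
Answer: $\frac{20627429}{654570} \approx 31.513$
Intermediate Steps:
$- \frac{2658}{Q{\left(-84 \right)}} - \frac{6074}{46755} = - \frac{2658}{-84} - \frac{6074}{46755} = \left(-2658\right) \left(- \frac{1}{84}\right) - \frac{6074}{46755} = \frac{443}{14} - \frac{6074}{46755} = \frac{20627429}{654570}$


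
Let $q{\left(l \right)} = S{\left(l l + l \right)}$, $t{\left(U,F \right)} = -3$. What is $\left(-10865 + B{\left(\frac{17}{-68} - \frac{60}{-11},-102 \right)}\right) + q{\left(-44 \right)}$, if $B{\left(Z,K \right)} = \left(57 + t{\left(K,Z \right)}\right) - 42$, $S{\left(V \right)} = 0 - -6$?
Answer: $-10847$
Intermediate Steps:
$S{\left(V \right)} = 6$ ($S{\left(V \right)} = 0 + 6 = 6$)
$q{\left(l \right)} = 6$
$B{\left(Z,K \right)} = 12$ ($B{\left(Z,K \right)} = \left(57 - 3\right) - 42 = 54 - 42 = 12$)
$\left(-10865 + B{\left(\frac{17}{-68} - \frac{60}{-11},-102 \right)}\right) + q{\left(-44 \right)} = \left(-10865 + 12\right) + 6 = -10853 + 6 = -10847$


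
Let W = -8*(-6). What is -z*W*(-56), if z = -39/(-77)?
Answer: 14976/11 ≈ 1361.5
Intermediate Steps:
z = 39/77 (z = -39*(-1/77) = 39/77 ≈ 0.50649)
W = 48
-z*W*(-56) = -(39/77)*48*(-56) = -1872*(-56)/77 = -1*(-14976/11) = 14976/11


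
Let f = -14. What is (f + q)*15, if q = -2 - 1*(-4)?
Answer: -180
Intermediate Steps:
q = 2 (q = -2 + 4 = 2)
(f + q)*15 = (-14 + 2)*15 = -12*15 = -180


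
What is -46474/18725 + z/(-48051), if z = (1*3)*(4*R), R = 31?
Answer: -746695958/299918325 ≈ -2.4897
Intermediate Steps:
z = 372 (z = (1*3)*(4*31) = 3*124 = 372)
-46474/18725 + z/(-48051) = -46474/18725 + 372/(-48051) = -46474*1/18725 + 372*(-1/48051) = -46474/18725 - 124/16017 = -746695958/299918325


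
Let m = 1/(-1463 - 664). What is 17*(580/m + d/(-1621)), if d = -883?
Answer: -33995953609/1621 ≈ -2.0972e+7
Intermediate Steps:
m = -1/2127 (m = 1/(-2127) = -1/2127 ≈ -0.00047015)
17*(580/m + d/(-1621)) = 17*(580/(-1/2127) - 883/(-1621)) = 17*(580*(-2127) - 883*(-1/1621)) = 17*(-1233660 + 883/1621) = 17*(-1999761977/1621) = -33995953609/1621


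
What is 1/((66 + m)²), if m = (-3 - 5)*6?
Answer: 1/324 ≈ 0.0030864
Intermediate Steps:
m = -48 (m = -8*6 = -48)
1/((66 + m)²) = 1/((66 - 48)²) = 1/(18²) = 1/324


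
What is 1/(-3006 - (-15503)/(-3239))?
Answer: -3239/9751937 ≈ -0.00033214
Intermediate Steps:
1/(-3006 - (-15503)/(-3239)) = 1/(-3006 - (-15503)*(-1)/3239) = 1/(-3006 - 1*15503/3239) = 1/(-3006 - 15503/3239) = 1/(-9751937/3239) = -3239/9751937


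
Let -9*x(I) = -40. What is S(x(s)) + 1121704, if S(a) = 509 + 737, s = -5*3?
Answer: 1122950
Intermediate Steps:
s = -15
x(I) = 40/9 (x(I) = -1/9*(-40) = 40/9)
S(a) = 1246
S(x(s)) + 1121704 = 1246 + 1121704 = 1122950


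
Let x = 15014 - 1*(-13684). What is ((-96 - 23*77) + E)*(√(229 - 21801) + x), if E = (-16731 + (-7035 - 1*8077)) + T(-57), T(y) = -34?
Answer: -968385312 - 67488*I*√5393 ≈ -9.6839e+8 - 4.9561e+6*I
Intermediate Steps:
E = -31877 (E = (-16731 + (-7035 - 1*8077)) - 34 = (-16731 + (-7035 - 8077)) - 34 = (-16731 - 15112) - 34 = -31843 - 34 = -31877)
x = 28698 (x = 15014 + 13684 = 28698)
((-96 - 23*77) + E)*(√(229 - 21801) + x) = ((-96 - 23*77) - 31877)*(√(229 - 21801) + 28698) = ((-96 - 1771) - 31877)*(√(-21572) + 28698) = (-1867 - 31877)*(2*I*√5393 + 28698) = -33744*(28698 + 2*I*√5393) = -968385312 - 67488*I*√5393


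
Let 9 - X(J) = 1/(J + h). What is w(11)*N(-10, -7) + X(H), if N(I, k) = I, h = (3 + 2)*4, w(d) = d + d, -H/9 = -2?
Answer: -8019/38 ≈ -211.03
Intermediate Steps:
H = 18 (H = -9*(-2) = 18)
w(d) = 2*d
h = 20 (h = 5*4 = 20)
X(J) = 9 - 1/(20 + J) (X(J) = 9 - 1/(J + 20) = 9 - 1/(20 + J))
w(11)*N(-10, -7) + X(H) = (2*11)*(-10) + (179 + 9*18)/(20 + 18) = 22*(-10) + (179 + 162)/38 = -220 + (1/38)*341 = -220 + 341/38 = -8019/38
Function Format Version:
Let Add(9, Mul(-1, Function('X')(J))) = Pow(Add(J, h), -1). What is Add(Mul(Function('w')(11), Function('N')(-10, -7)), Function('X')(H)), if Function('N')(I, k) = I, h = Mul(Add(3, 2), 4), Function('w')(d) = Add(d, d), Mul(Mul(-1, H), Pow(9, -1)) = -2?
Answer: Rational(-8019, 38) ≈ -211.03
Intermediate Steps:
H = 18 (H = Mul(-9, -2) = 18)
Function('w')(d) = Mul(2, d)
h = 20 (h = Mul(5, 4) = 20)
Function('X')(J) = Add(9, Mul(-1, Pow(Add(20, J), -1))) (Function('X')(J) = Add(9, Mul(-1, Pow(Add(J, 20), -1))) = Add(9, Mul(-1, Pow(Add(20, J), -1))))
Add(Mul(Function('w')(11), Function('N')(-10, -7)), Function('X')(H)) = Add(Mul(Mul(2, 11), -10), Mul(Pow(Add(20, 18), -1), Add(179, Mul(9, 18)))) = Add(Mul(22, -10), Mul(Pow(38, -1), Add(179, 162))) = Add(-220, Mul(Rational(1, 38), 341)) = Add(-220, Rational(341, 38)) = Rational(-8019, 38)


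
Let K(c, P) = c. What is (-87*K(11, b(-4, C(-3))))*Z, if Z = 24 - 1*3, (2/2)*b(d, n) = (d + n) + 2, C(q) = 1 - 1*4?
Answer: -20097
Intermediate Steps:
C(q) = -3 (C(q) = 1 - 4 = -3)
b(d, n) = 2 + d + n (b(d, n) = (d + n) + 2 = 2 + d + n)
Z = 21 (Z = 24 - 3 = 21)
(-87*K(11, b(-4, C(-3))))*Z = -87*11*21 = -957*21 = -20097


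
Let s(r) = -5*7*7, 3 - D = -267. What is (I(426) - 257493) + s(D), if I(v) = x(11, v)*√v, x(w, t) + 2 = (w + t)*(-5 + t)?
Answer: -257738 + 183975*√426 ≈ 3.5395e+6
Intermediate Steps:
x(w, t) = -2 + (-5 + t)*(t + w) (x(w, t) = -2 + (w + t)*(-5 + t) = -2 + (t + w)*(-5 + t) = -2 + (-5 + t)*(t + w))
D = 270 (D = 3 - 1*(-267) = 3 + 267 = 270)
I(v) = √v*(-57 + v² + 6*v) (I(v) = (-2 + v² - 5*v - 5*11 + v*11)*√v = (-2 + v² - 5*v - 55 + 11*v)*√v = (-57 + v² + 6*v)*√v = √v*(-57 + v² + 6*v))
s(r) = -245 (s(r) = -35*7 = -245)
(I(426) - 257493) + s(D) = (√426*(-57 + 426² + 6*426) - 257493) - 245 = (√426*(-57 + 181476 + 2556) - 257493) - 245 = (√426*183975 - 257493) - 245 = (183975*√426 - 257493) - 245 = (-257493 + 183975*√426) - 245 = -257738 + 183975*√426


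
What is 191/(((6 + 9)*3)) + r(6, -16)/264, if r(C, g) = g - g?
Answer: 191/45 ≈ 4.2444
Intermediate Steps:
r(C, g) = 0
191/(((6 + 9)*3)) + r(6, -16)/264 = 191/(((6 + 9)*3)) + 0/264 = 191/((15*3)) + 0*(1/264) = 191/45 + 0 = 191/45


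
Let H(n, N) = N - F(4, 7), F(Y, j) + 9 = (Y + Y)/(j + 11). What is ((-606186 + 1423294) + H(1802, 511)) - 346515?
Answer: 4240013/9 ≈ 4.7111e+5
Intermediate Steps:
F(Y, j) = -9 + 2*Y/(11 + j) (F(Y, j) = -9 + (Y + Y)/(j + 11) = -9 + (2*Y)/(11 + j) = -9 + 2*Y/(11 + j))
H(n, N) = 77/9 + N (H(n, N) = N - (-99 - 9*7 + 2*4)/(11 + 7) = N - (-99 - 63 + 8)/18 = N - (-154)/18 = N - 1*(-77/9) = N + 77/9 = 77/9 + N)
((-606186 + 1423294) + H(1802, 511)) - 346515 = ((-606186 + 1423294) + (77/9 + 511)) - 346515 = (817108 + 4676/9) - 346515 = 7358648/9 - 346515 = 4240013/9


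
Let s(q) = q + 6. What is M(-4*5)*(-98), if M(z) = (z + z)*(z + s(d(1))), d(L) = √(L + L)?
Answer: -54880 + 3920*√2 ≈ -49336.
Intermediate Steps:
d(L) = √2*√L (d(L) = √(2*L) = √2*√L)
s(q) = 6 + q
M(z) = 2*z*(6 + z + √2) (M(z) = (z + z)*(z + (6 + √2*√1)) = (2*z)*(z + (6 + √2*1)) = (2*z)*(z + (6 + √2)) = (2*z)*(6 + z + √2) = 2*z*(6 + z + √2))
M(-4*5)*(-98) = (2*(-4*5)*(6 - 4*5 + √2))*(-98) = (2*(-20)*(6 - 20 + √2))*(-98) = (2*(-20)*(-14 + √2))*(-98) = (560 - 40*√2)*(-98) = -54880 + 3920*√2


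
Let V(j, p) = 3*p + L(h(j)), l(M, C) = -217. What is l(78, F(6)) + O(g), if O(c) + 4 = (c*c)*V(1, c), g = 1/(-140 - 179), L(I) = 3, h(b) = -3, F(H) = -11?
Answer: -7174047785/32461759 ≈ -221.00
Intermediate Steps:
V(j, p) = 3 + 3*p (V(j, p) = 3*p + 3 = 3 + 3*p)
g = -1/319 (g = 1/(-319) = -1/319 ≈ -0.0031348)
O(c) = -4 + c**2*(3 + 3*c) (O(c) = -4 + (c*c)*(3 + 3*c) = -4 + c**2*(3 + 3*c))
l(78, F(6)) + O(g) = -217 + (-4 + 3*(-1/319)**2*(1 - 1/319)) = -217 + (-4 + 3*(1/101761)*(318/319)) = -217 + (-4 + 954/32461759) = -217 - 129846082/32461759 = -7174047785/32461759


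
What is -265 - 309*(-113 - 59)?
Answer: 52883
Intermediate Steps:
-265 - 309*(-113 - 59) = -265 - 309*(-172) = -265 + 53148 = 52883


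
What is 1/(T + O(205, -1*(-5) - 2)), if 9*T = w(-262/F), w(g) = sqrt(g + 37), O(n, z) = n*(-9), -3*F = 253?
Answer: -37809585/69758674178 - 9*sqrt(2567191)/69758674178 ≈ -0.00054221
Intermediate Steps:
F = -253/3 (F = -1/3*253 = -253/3 ≈ -84.333)
O(n, z) = -9*n
w(g) = sqrt(37 + g)
T = sqrt(2567191)/2277 (T = sqrt(37 - 262/(-253/3))/9 = sqrt(37 - 262*(-3/253))/9 = sqrt(37 + 786/253)/9 = sqrt(10147/253)/9 = (sqrt(2567191)/253)/9 = sqrt(2567191)/2277 ≈ 0.70366)
1/(T + O(205, -1*(-5) - 2)) = 1/(sqrt(2567191)/2277 - 9*205) = 1/(sqrt(2567191)/2277 - 1845) = 1/(-1845 + sqrt(2567191)/2277)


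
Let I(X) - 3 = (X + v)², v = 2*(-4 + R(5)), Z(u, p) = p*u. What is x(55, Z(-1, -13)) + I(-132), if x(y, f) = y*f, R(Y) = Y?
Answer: 17618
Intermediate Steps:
v = 2 (v = 2*(-4 + 5) = 2*1 = 2)
I(X) = 3 + (2 + X)² (I(X) = 3 + (X + 2)² = 3 + (2 + X)²)
x(y, f) = f*y
x(55, Z(-1, -13)) + I(-132) = -13*(-1)*55 + (3 + (2 - 132)²) = 13*55 + (3 + (-130)²) = 715 + (3 + 16900) = 715 + 16903 = 17618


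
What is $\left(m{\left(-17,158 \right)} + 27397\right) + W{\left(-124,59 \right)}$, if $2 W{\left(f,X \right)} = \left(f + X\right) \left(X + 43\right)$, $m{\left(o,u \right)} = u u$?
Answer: $49046$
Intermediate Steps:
$m{\left(o,u \right)} = u^{2}$
$W{\left(f,X \right)} = \frac{\left(43 + X\right) \left(X + f\right)}{2}$ ($W{\left(f,X \right)} = \frac{\left(f + X\right) \left(X + 43\right)}{2} = \frac{\left(X + f\right) \left(43 + X\right)}{2} = \frac{\left(43 + X\right) \left(X + f\right)}{2}$)
$\left(m{\left(-17,158 \right)} + 27397\right) + W{\left(-124,59 \right)} = \left(158^{2} + 27397\right) + \left(\frac{59^{2}}{2} + \frac{43}{2} \cdot 59 + \frac{43}{2} \left(-124\right) + \frac{1}{2} \cdot 59 \left(-124\right)\right) = \left(24964 + 27397\right) + \left(\frac{1}{2} \cdot 3481 + \frac{2537}{2} - 2666 - 3658\right) = 52361 + \left(\frac{3481}{2} + \frac{2537}{2} - 2666 - 3658\right) = 52361 - 3315 = 49046$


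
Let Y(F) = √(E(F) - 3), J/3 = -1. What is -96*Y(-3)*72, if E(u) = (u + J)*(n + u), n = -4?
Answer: -6912*√39 ≈ -43165.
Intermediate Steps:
J = -3 (J = 3*(-1) = -3)
E(u) = (-4 + u)*(-3 + u) (E(u) = (u - 3)*(-4 + u) = (-3 + u)*(-4 + u) = (-4 + u)*(-3 + u))
Y(F) = √(9 + F² - 7*F) (Y(F) = √((12 + F² - 7*F) - 3) = √(9 + F² - 7*F))
-96*Y(-3)*72 = -96*√(9 + (-3)² - 7*(-3))*72 = -96*√(9 + 9 + 21)*72 = -96*√39*72 = -6912*√39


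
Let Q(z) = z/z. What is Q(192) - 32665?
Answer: -32664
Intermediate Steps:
Q(z) = 1
Q(192) - 32665 = 1 - 32665 = -32664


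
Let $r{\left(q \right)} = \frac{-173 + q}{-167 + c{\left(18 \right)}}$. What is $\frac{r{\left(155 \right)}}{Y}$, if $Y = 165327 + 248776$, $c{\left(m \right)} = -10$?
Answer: $\frac{6}{24432077} \approx 2.4558 \cdot 10^{-7}$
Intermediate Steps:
$r{\left(q \right)} = \frac{173}{177} - \frac{q}{177}$ ($r{\left(q \right)} = \frac{-173 + q}{-167 - 10} = \frac{-173 + q}{-177} = \left(-173 + q\right) \left(- \frac{1}{177}\right) = \frac{173}{177} - \frac{q}{177}$)
$Y = 414103$
$\frac{r{\left(155 \right)}}{Y} = \frac{\frac{173}{177} - \frac{155}{177}}{414103} = \left(\frac{173}{177} - \frac{155}{177}\right) \frac{1}{414103} = \frac{6}{59} \cdot \frac{1}{414103} = \frac{6}{24432077}$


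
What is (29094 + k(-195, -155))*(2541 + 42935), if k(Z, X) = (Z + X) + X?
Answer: 1300113364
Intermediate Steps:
k(Z, X) = Z + 2*X (k(Z, X) = (X + Z) + X = Z + 2*X)
(29094 + k(-195, -155))*(2541 + 42935) = (29094 + (-195 + 2*(-155)))*(2541 + 42935) = (29094 + (-195 - 310))*45476 = (29094 - 505)*45476 = 28589*45476 = 1300113364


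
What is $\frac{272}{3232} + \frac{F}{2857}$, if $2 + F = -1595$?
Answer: $- \frac{274025}{577114} \approx -0.47482$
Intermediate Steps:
$F = -1597$ ($F = -2 - 1595 = -1597$)
$\frac{272}{3232} + \frac{F}{2857} = \frac{272}{3232} - \frac{1597}{2857} = 272 \cdot \frac{1}{3232} - \frac{1597}{2857} = \frac{17}{202} - \frac{1597}{2857} = - \frac{274025}{577114}$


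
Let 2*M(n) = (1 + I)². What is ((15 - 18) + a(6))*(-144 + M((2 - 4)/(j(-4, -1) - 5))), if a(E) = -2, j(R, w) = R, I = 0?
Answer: 1435/2 ≈ 717.50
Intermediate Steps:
M(n) = ½ (M(n) = (1 + 0)²/2 = (½)*1² = (½)*1 = ½)
((15 - 18) + a(6))*(-144 + M((2 - 4)/(j(-4, -1) - 5))) = ((15 - 18) - 2)*(-144 + ½) = (-3 - 2)*(-287/2) = -5*(-287/2) = 1435/2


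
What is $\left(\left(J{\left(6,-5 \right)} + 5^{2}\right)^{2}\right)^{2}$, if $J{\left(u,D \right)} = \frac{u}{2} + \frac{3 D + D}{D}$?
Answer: $1048576$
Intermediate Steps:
$J{\left(u,D \right)} = 4 + \frac{u}{2}$ ($J{\left(u,D \right)} = u \frac{1}{2} + \frac{4 D}{D} = \frac{u}{2} + 4 = 4 + \frac{u}{2}$)
$\left(\left(J{\left(6,-5 \right)} + 5^{2}\right)^{2}\right)^{2} = \left(\left(\left(4 + \frac{1}{2} \cdot 6\right) + 5^{2}\right)^{2}\right)^{2} = \left(\left(\left(4 + 3\right) + 25\right)^{2}\right)^{2} = \left(\left(7 + 25\right)^{2}\right)^{2} = \left(32^{2}\right)^{2} = 1024^{2} = 1048576$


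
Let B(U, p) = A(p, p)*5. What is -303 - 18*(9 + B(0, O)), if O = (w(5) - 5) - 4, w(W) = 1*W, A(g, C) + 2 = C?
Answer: 75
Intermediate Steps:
A(g, C) = -2 + C
w(W) = W
O = -4 (O = (5 - 5) - 4 = 0 - 4 = -4)
B(U, p) = -10 + 5*p (B(U, p) = (-2 + p)*5 = -10 + 5*p)
-303 - 18*(9 + B(0, O)) = -303 - 18*(9 + (-10 + 5*(-4))) = -303 - 18*(9 + (-10 - 20)) = -303 - 18*(9 - 30) = -303 - 18*(-21) = -303 - 1*(-378) = -303 + 378 = 75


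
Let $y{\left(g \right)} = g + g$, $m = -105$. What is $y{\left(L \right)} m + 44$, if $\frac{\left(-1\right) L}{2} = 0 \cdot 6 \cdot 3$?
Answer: $44$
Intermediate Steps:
$L = 0$ ($L = - 2 \cdot 0 \cdot 6 \cdot 3 = - 2 \cdot 0 \cdot 3 = \left(-2\right) 0 = 0$)
$y{\left(g \right)} = 2 g$
$y{\left(L \right)} m + 44 = 2 \cdot 0 \left(-105\right) + 44 = 0 \left(-105\right) + 44 = 0 + 44 = 44$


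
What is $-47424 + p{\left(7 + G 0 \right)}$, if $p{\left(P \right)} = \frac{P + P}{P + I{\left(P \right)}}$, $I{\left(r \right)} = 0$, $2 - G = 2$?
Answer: $-47422$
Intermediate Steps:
$G = 0$ ($G = 2 - 2 = 0$)
$p{\left(P \right)} = 2$ ($p{\left(P \right)} = \frac{P + P}{P + 0} = \frac{2 P}{P} = 2$)
$-47424 + p{\left(7 + G 0 \right)} = -47424 + 2 = -47422$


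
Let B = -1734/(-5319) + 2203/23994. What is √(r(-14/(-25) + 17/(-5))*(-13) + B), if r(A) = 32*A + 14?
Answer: √62054532248975646/7878030 ≈ 31.621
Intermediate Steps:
r(A) = 14 + 32*A
B = 658313/1575606 (B = -1734*(-1/5319) + 2203*(1/23994) = 578/1773 + 2203/23994 = 658313/1575606 ≈ 0.41782)
√(r(-14/(-25) + 17/(-5))*(-13) + B) = √((14 + 32*(-14/(-25) + 17/(-5)))*(-13) + 658313/1575606) = √((14 + 32*(-14*(-1/25) + 17*(-⅕)))*(-13) + 658313/1575606) = √((14 + 32*(14/25 - 17/5))*(-13) + 658313/1575606) = √((14 + 32*(-71/25))*(-13) + 658313/1575606) = √((14 - 2272/25)*(-13) + 658313/1575606) = √(-1922/25*(-13) + 658313/1575606) = √(24986/25 + 658313/1575606) = √(39384549341/39390150) = √62054532248975646/7878030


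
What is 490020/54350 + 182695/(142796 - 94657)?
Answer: 3351854603/261635465 ≈ 12.811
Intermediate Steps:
490020/54350 + 182695/(142796 - 94657) = 490020*(1/54350) + 182695/48139 = 49002/5435 + 182695*(1/48139) = 49002/5435 + 182695/48139 = 3351854603/261635465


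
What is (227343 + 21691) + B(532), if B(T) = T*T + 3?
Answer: 532061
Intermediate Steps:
B(T) = 3 + T² (B(T) = T² + 3 = 3 + T²)
(227343 + 21691) + B(532) = (227343 + 21691) + (3 + 532²) = 249034 + (3 + 283024) = 249034 + 283027 = 532061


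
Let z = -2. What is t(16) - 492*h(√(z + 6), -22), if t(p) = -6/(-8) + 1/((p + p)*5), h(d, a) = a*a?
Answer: -38100359/160 ≈ -2.3813e+5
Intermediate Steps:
h(d, a) = a²
t(p) = ¾ + 1/(10*p) (t(p) = -6*(-⅛) + (⅕)/(2*p) = ¾ + (1/(2*p))*(⅕) = ¾ + 1/(10*p))
t(16) - 492*h(√(z + 6), -22) = (1/20)*(2 + 15*16)/16 - 492*(-22)² = (1/20)*(1/16)*(2 + 240) - 492*484 = (1/20)*(1/16)*242 - 238128 = 121/160 - 238128 = -38100359/160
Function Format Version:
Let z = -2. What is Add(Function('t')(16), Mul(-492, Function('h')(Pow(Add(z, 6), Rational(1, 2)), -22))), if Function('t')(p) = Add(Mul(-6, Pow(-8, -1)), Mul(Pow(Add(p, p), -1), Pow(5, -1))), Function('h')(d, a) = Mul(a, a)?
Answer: Rational(-38100359, 160) ≈ -2.3813e+5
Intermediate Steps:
Function('h')(d, a) = Pow(a, 2)
Function('t')(p) = Add(Rational(3, 4), Mul(Rational(1, 10), Pow(p, -1))) (Function('t')(p) = Add(Mul(-6, Rational(-1, 8)), Mul(Pow(Mul(2, p), -1), Rational(1, 5))) = Add(Rational(3, 4), Mul(Mul(Rational(1, 2), Pow(p, -1)), Rational(1, 5))) = Add(Rational(3, 4), Mul(Rational(1, 10), Pow(p, -1))))
Add(Function('t')(16), Mul(-492, Function('h')(Pow(Add(z, 6), Rational(1, 2)), -22))) = Add(Mul(Rational(1, 20), Pow(16, -1), Add(2, Mul(15, 16))), Mul(-492, Pow(-22, 2))) = Add(Mul(Rational(1, 20), Rational(1, 16), Add(2, 240)), Mul(-492, 484)) = Add(Mul(Rational(1, 20), Rational(1, 16), 242), -238128) = Add(Rational(121, 160), -238128) = Rational(-38100359, 160)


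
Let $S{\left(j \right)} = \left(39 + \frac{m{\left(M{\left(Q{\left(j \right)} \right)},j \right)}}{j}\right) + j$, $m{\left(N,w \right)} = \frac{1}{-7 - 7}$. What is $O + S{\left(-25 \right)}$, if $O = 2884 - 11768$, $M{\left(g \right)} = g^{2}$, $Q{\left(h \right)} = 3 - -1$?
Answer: $- \frac{3104499}{350} \approx -8870.0$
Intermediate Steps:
$Q{\left(h \right)} = 4$ ($Q{\left(h \right)} = 3 + 1 = 4$)
$m{\left(N,w \right)} = - \frac{1}{14}$ ($m{\left(N,w \right)} = \frac{1}{-14} = - \frac{1}{14}$)
$O = -8884$
$S{\left(j \right)} = 39 + j - \frac{1}{14 j}$ ($S{\left(j \right)} = \left(39 - \frac{1}{14 j}\right) + j = 39 + j - \frac{1}{14 j}$)
$O + S{\left(-25 \right)} = -8884 - \left(-14 - \frac{1}{350}\right) = -8884 - - \frac{4901}{350} = -8884 + \left(39 - 25 + \frac{1}{350}\right) = -8884 + \frac{4901}{350} = - \frac{3104499}{350}$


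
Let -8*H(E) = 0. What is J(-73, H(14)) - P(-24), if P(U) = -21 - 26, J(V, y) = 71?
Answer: 118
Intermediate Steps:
H(E) = 0 (H(E) = -⅛*0 = 0)
P(U) = -47
J(-73, H(14)) - P(-24) = 71 - 1*(-47) = 71 + 47 = 118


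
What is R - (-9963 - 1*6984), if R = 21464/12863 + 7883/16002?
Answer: 3488709020479/205833726 ≈ 16949.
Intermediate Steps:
R = 444865957/205833726 (R = 21464*(1/12863) + 7883*(1/16002) = 21464/12863 + 7883/16002 = 444865957/205833726 ≈ 2.1613)
R - (-9963 - 1*6984) = 444865957/205833726 - (-9963 - 1*6984) = 444865957/205833726 - (-9963 - 6984) = 444865957/205833726 - 1*(-16947) = 444865957/205833726 + 16947 = 3488709020479/205833726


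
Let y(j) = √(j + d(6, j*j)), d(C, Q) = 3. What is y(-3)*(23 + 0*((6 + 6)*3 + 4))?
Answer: 0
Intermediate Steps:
y(j) = √(3 + j) (y(j) = √(j + 3) = √(3 + j))
y(-3)*(23 + 0*((6 + 6)*3 + 4)) = √(3 - 3)*(23 + 0*((6 + 6)*3 + 4)) = √0*(23 + 0*(12*3 + 4)) = 0*(23 + 0*(36 + 4)) = 0*(23 + 0*40) = 0*(23 + 0) = 0*23 = 0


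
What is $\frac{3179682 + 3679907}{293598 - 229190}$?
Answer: $\frac{6859589}{64408} \approx 106.5$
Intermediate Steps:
$\frac{3179682 + 3679907}{293598 - 229190} = \frac{6859589}{64408}$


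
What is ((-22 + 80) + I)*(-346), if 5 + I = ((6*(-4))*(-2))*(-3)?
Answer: 31486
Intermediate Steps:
I = -149 (I = -5 + ((6*(-4))*(-2))*(-3) = -5 - 24*(-2)*(-3) = -5 + 48*(-3) = -5 - 144 = -149)
((-22 + 80) + I)*(-346) = ((-22 + 80) - 149)*(-346) = (58 - 149)*(-346) = -91*(-346) = 31486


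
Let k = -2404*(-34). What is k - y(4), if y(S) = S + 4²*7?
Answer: 81620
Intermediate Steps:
y(S) = 112 + S (y(S) = S + 16*7 = S + 112 = 112 + S)
k = 81736
k - y(4) = 81736 - (112 + 4) = 81736 - 1*116 = 81736 - 116 = 81620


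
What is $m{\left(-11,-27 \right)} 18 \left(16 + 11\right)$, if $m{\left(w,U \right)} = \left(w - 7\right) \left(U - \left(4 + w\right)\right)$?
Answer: $174960$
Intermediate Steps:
$m{\left(w,U \right)} = \left(-7 + w\right) \left(-4 + U - w\right)$
$m{\left(-11,-27 \right)} 18 \left(16 + 11\right) = \left(28 - \left(-11\right)^{2} - -189 + 3 \left(-11\right) - -297\right) 18 \left(16 + 11\right) = \left(28 - 121 + 189 - 33 + 297\right) 18 \cdot 27 = \left(28 - 121 + 189 - 33 + 297\right) 486 = 360 \cdot 486 = 174960$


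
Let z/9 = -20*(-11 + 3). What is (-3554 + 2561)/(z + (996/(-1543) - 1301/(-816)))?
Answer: -1250274384/1814281427 ≈ -0.68913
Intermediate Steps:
z = 1440 (z = 9*(-20*(-11 + 3)) = 9*(-20*(-8)) = 9*160 = 1440)
(-3554 + 2561)/(z + (996/(-1543) - 1301/(-816))) = (-3554 + 2561)/(1440 + (996/(-1543) - 1301/(-816))) = -993/(1440 + (996*(-1/1543) - 1301*(-1/816))) = -993/(1440 + (-996/1543 + 1301/816)) = -993/(1440 + 1194707/1259088) = -993/1814281427/1259088 = -993*1259088/1814281427 = -1250274384/1814281427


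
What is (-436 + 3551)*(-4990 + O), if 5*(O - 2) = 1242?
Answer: -14763854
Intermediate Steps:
O = 1252/5 (O = 2 + (1/5)*1242 = 2 + 1242/5 = 1252/5 ≈ 250.40)
(-436 + 3551)*(-4990 + O) = (-436 + 3551)*(-4990 + 1252/5) = 3115*(-23698/5) = -14763854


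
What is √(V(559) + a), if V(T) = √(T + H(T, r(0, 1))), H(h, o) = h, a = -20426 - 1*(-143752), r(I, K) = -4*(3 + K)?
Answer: √(123326 + √1118) ≈ 351.23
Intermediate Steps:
r(I, K) = -12 - 4*K
a = 123326 (a = -20426 + 143752 = 123326)
V(T) = √2*√T (V(T) = √(T + T) = √(2*T) = √2*√T)
√(V(559) + a) = √(√2*√559 + 123326) = √(√1118 + 123326) = √(123326 + √1118)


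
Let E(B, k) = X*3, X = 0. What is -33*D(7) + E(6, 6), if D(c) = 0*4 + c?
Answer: -231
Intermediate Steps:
E(B, k) = 0 (E(B, k) = 0*3 = 0)
D(c) = c (D(c) = 0 + c = c)
-33*D(7) + E(6, 6) = -33*7 + 0 = -231 + 0 = -231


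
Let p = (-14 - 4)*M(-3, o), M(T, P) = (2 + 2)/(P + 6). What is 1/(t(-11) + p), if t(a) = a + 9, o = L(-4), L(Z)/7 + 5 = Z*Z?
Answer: -83/238 ≈ -0.34874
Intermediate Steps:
L(Z) = -35 + 7*Z**2 (L(Z) = -35 + 7*(Z*Z) = -35 + 7*Z**2)
o = 77 (o = -35 + 7*(-4)**2 = -35 + 7*16 = -35 + 112 = 77)
M(T, P) = 4/(6 + P)
t(a) = 9 + a
p = -72/83 (p = (-14 - 4)*(4/(6 + 77)) = -72/83 ≈ -0.86747)
1/(t(-11) + p) = 1/((9 - 11) - 72/83) = 1/(-2 - 72/83) = 1/(-238/83) = -83/238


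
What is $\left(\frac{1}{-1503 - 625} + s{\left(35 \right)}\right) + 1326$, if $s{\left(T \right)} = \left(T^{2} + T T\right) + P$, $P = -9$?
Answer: $\frac{8016175}{2128} \approx 3767.0$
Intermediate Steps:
$s{\left(T \right)} = -9 + 2 T^{2}$ ($s{\left(T \right)} = \left(T^{2} + T T\right) - 9 = \left(T^{2} + T^{2}\right) - 9 = 2 T^{2} - 9 = -9 + 2 T^{2}$)
$\left(\frac{1}{-1503 - 625} + s{\left(35 \right)}\right) + 1326 = \left(\frac{1}{-1503 - 625} - \left(9 - 2 \cdot 35^{2}\right)\right) + 1326 = \left(\frac{1}{-2128} + \left(-9 + 2 \cdot 1225\right)\right) + 1326 = \left(- \frac{1}{2128} + \left(-9 + 2450\right)\right) + 1326 = \left(- \frac{1}{2128} + 2441\right) + 1326 = \frac{5194447}{2128} + 1326 = \frac{8016175}{2128}$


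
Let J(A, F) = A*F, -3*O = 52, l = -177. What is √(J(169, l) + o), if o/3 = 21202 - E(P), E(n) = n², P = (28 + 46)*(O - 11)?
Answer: 13*I*√700527/3 ≈ 3626.9*I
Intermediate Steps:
O = -52/3 (O = -⅓*52 = -52/3 ≈ -17.333)
P = -6290/3 (P = (28 + 46)*(-52/3 - 11) = 74*(-85/3) = -6290/3 ≈ -2096.7)
o = -39373282/3 (o = 3*(21202 - (-6290/3)²) = 3*(21202 - 1*39564100/9) = 3*(21202 - 39564100/9) = 3*(-39373282/9) = -39373282/3 ≈ -1.3124e+7)
√(J(169, l) + o) = √(169*(-177) - 39373282/3) = √(-29913 - 39373282/3) = √(-39463021/3) = 13*I*√700527/3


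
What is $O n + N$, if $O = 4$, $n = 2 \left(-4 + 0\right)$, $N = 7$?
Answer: $-25$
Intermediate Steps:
$n = -8$ ($n = 2 \left(-4\right) = -8$)
$O n + N = 4 \left(-8\right) + 7 = -32 + 7 = -25$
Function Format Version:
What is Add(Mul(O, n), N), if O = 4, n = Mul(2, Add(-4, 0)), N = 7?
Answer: -25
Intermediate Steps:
n = -8 (n = Mul(2, -4) = -8)
Add(Mul(O, n), N) = Add(Mul(4, -8), 7) = Add(-32, 7) = -25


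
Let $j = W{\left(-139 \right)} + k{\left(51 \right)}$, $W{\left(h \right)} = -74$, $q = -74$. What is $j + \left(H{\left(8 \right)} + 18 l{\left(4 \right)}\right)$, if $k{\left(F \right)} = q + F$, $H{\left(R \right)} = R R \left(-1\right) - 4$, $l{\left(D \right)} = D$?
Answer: $-93$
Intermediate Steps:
$H{\left(R \right)} = -4 - R^{2}$ ($H{\left(R \right)} = R^{2} \left(-1\right) - 4 = - R^{2} - 4 = -4 - R^{2}$)
$k{\left(F \right)} = -74 + F$
$j = -97$ ($j = -74 + \left(-74 + 51\right) = -74 - 23 = -97$)
$j + \left(H{\left(8 \right)} + 18 l{\left(4 \right)}\right) = -97 + \left(\left(-4 - 8^{2}\right) + 18 \cdot 4\right) = -97 + \left(\left(-4 - 64\right) + 72\right) = -97 + \left(-68 + 72\right) = -97 + 4 = -93$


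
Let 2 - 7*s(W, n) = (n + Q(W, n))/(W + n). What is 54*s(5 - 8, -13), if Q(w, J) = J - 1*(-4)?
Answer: 135/28 ≈ 4.8214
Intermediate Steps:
Q(w, J) = 4 + J (Q(w, J) = J + 4 = 4 + J)
s(W, n) = 2/7 - (4 + 2*n)/(7*(W + n)) (s(W, n) = 2/7 - (n + (4 + n))/(7*(W + n)) = 2/7 - (4 + 2*n)/(7*(W + n)))
54*s(5 - 8, -13) = 54*(2*(-2 + (5 - 8))/(7*((5 - 8) - 13))) = 54*(2*(-2 - 3)/(7*(-3 - 13))) = 54*((2/7)*(-5)/(-16)) = 54*((2/7)*(-1/16)*(-5)) = 54*(5/56) = 135/28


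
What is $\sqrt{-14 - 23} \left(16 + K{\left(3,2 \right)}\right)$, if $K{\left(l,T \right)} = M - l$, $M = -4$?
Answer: $9 i \sqrt{37} \approx 54.745 i$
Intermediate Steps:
$K{\left(l,T \right)} = -4 - l$
$\sqrt{-14 - 23} \left(16 + K{\left(3,2 \right)}\right) = \sqrt{-14 - 23} \left(16 - 7\right) = \sqrt{-37} \left(16 - 7\right) = i \sqrt{37} \left(16 - 7\right) = i \sqrt{37} \cdot 9 = 9 i \sqrt{37}$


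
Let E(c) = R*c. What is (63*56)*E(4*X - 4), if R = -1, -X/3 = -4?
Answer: -155232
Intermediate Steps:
X = 12 (X = -3*(-4) = 12)
E(c) = -c
(63*56)*E(4*X - 4) = (63*56)*(-(4*12 - 4)) = 3528*(-(48 - 4)) = 3528*(-1*44) = 3528*(-44) = -155232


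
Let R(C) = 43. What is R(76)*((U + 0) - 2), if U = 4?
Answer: 86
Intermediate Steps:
R(76)*((U + 0) - 2) = 43*((4 + 0) - 2) = 43*(4 - 2) = 43*2 = 86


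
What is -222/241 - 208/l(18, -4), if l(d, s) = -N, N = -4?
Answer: -12754/241 ≈ -52.921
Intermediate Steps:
l(d, s) = 4 (l(d, s) = -1*(-4) = 4)
-222/241 - 208/l(18, -4) = -222/241 - 208/4 = -222*1/241 - 208*¼ = -222/241 - 52 = -12754/241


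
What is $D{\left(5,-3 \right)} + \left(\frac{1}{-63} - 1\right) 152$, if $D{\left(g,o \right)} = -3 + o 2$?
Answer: $- \frac{10295}{63} \approx -163.41$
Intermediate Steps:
$D{\left(g,o \right)} = -3 + 2 o$
$D{\left(5,-3 \right)} + \left(\frac{1}{-63} - 1\right) 152 = \left(-3 + 2 \left(-3\right)\right) + \left(\frac{1}{-63} - 1\right) 152 = \left(-3 - 6\right) + \left(- \frac{1}{63} - 1\right) 152 = -9 - \frac{9728}{63} = - \frac{10295}{63}$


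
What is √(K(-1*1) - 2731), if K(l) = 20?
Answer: I*√2711 ≈ 52.067*I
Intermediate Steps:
√(K(-1*1) - 2731) = √(20 - 2731) = √(-2711) = I*√2711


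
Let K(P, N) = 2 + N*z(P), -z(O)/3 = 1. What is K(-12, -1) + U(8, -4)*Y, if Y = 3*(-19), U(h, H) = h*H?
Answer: 1829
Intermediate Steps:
z(O) = -3 (z(O) = -3*1 = -3)
U(h, H) = H*h
Y = -57
K(P, N) = 2 - 3*N (K(P, N) = 2 + N*(-3) = 2 - 3*N)
K(-12, -1) + U(8, -4)*Y = (2 - 3*(-1)) - 4*8*(-57) = (2 + 3) - 32*(-57) = 5 + 1824 = 1829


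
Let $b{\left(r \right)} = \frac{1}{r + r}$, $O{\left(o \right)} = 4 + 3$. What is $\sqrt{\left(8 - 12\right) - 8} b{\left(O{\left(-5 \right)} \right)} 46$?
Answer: $\frac{46 i \sqrt{3}}{7} \approx 11.382 i$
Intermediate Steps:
$O{\left(o \right)} = 7$
$b{\left(r \right)} = \frac{1}{2 r}$
$\sqrt{\left(8 - 12\right) - 8} b{\left(O{\left(-5 \right)} \right)} 46 = \sqrt{\left(8 - 12\right) - 8} \frac{1}{2 \cdot 7} \cdot 46 = \sqrt{\left(8 - 12\right) - 8} \cdot \frac{1}{2} \cdot \frac{1}{7} \cdot 46 = \sqrt{-4 - 8} \cdot \frac{1}{14} \cdot 46 = \sqrt{-12} \cdot \frac{1}{14} \cdot 46 = 2 i \sqrt{3} \cdot \frac{1}{14} \cdot 46 = \frac{i \sqrt{3}}{7} \cdot 46 = \frac{46 i \sqrt{3}}{7}$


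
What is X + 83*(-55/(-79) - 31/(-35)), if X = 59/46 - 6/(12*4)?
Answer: 67388673/508760 ≈ 132.46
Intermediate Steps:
X = 213/184 (X = 59*(1/46) - 6/48 = 59/46 - 6*1/48 = 59/46 - 1/8 = 213/184 ≈ 1.1576)
X + 83*(-55/(-79) - 31/(-35)) = 213/184 + 83*(-55/(-79) - 31/(-35)) = 213/184 + 83*(-55*(-1/79) - 31*(-1/35)) = 213/184 + 83*(55/79 + 31/35) = 213/184 + 83*(4374/2765) = 213/184 + 363042/2765 = 67388673/508760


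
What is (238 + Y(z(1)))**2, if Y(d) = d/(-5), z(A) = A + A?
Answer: 1411344/25 ≈ 56454.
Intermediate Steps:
z(A) = 2*A
Y(d) = -d/5 (Y(d) = d*(-1/5) = -d/5)
(238 + Y(z(1)))**2 = (238 - 2/5)**2 = (1188/5)**2 = 1411344/25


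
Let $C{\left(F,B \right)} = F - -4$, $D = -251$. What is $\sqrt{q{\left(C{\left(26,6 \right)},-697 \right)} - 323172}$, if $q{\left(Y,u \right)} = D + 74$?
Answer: $i \sqrt{323349} \approx 568.64 i$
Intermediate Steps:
$C{\left(F,B \right)} = 4 + F$ ($C{\left(F,B \right)} = F + 4 = 4 + F$)
$q{\left(Y,u \right)} = -177$ ($q{\left(Y,u \right)} = -251 + 74 = -177$)
$\sqrt{q{\left(C{\left(26,6 \right)},-697 \right)} - 323172} = \sqrt{-177 - 323172} = \sqrt{-323349} = i \sqrt{323349}$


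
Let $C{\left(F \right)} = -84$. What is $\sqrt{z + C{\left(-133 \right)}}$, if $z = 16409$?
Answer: $5 \sqrt{653} \approx 127.77$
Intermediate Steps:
$\sqrt{z + C{\left(-133 \right)}} = \sqrt{16409 - 84} = \sqrt{16325} = 5 \sqrt{653}$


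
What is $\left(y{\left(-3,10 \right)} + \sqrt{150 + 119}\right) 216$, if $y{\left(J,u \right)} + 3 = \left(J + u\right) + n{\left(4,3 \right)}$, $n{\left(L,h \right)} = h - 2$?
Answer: $1080 + 216 \sqrt{269} \approx 4622.7$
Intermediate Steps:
$n{\left(L,h \right)} = -2 + h$
$y{\left(J,u \right)} = -2 + J + u$ ($y{\left(J,u \right)} = -3 + \left(\left(J + u\right) + \left(-2 + 3\right)\right) = -3 + \left(\left(J + u\right) + 1\right) = -3 + \left(1 + J + u\right) = -2 + J + u$)
$\left(y{\left(-3,10 \right)} + \sqrt{150 + 119}\right) 216 = \left(\left(-2 - 3 + 10\right) + \sqrt{150 + 119}\right) 216 = \left(5 + \sqrt{269}\right) 216 = 1080 + 216 \sqrt{269}$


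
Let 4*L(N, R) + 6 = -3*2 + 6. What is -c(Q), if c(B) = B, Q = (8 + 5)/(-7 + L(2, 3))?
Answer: 26/17 ≈ 1.5294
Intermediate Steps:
L(N, R) = -3/2 (L(N, R) = -3/2 + (-3*2 + 6)/4 = -3/2 + (-6 + 6)/4 = -3/2 + (¼)*0 = -3/2 + 0 = -3/2)
Q = -26/17 (Q = (8 + 5)/(-7 - 3/2) = 13/(-17/2) = 13*(-2/17) = -26/17 ≈ -1.5294)
-c(Q) = -1*(-26/17) = 26/17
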